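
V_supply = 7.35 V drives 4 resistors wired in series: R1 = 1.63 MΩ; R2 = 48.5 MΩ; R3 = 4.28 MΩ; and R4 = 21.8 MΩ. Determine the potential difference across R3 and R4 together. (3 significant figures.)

Total series resistance ΣR = 1.63 + 48.5 + 4.28 + 21.8 = 76.21 MΩ.
R_{R3..R4} = 4.28 + 21.8 = 26.08 MΩ.
By the voltage-divider rule, V = 7.35 × 26.08/76.21 = 2.515 V.

V ≈ 2.52 V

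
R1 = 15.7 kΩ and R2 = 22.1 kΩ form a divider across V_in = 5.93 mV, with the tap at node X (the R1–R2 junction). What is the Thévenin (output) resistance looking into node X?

With V_in suppressed (replaced by a short), R_th = R1 ‖ R2 = (15.70 × 22.1)/(15.70 + 22.1) = 9.179 kΩ.

R_th ≈ 9.18 kΩ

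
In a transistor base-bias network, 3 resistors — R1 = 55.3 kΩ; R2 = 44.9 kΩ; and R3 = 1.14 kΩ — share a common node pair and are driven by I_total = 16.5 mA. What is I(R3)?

ΣG = 1/55.3 + 1/44.9 + 1/1.14 = 0.9175.
By the current-divider rule, I = I_total · G_k/ΣG = 16.5 × 0.9560 = 15.77 mA.

I ≈ 15.8 mA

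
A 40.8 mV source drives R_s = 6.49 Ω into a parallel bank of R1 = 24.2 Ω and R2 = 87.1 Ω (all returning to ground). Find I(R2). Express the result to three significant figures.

Parallel bank: R_p = 1/(1/24.2 + 1/87.1) = 18.94 Ω.
Node voltage V_A = V_in · R_p/(R_s + R_p) = 40.8 × 0.7448 = 30.39 mV.
Branch current I = V_A/R2 = 30.39/87.1 = 0.3489 mA.

I ≈ 0.349 mA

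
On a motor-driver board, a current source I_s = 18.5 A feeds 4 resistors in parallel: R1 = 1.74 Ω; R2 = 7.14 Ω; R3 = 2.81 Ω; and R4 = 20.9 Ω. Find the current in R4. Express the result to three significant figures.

ΣG = 1/1.74 + 1/7.14 + 1/2.81 + 1/20.9 = 1.118.
Current divider: I(R4) = I_s · G_k/ΣG = 18.5 × (0.04785/1.118) = 18.5 × 0.04278 = 0.7914 A.

I ≈ 0.791 A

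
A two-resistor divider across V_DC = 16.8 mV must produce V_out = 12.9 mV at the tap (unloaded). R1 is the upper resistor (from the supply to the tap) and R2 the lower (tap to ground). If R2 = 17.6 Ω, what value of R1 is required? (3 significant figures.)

Required fraction k = V_out/V_DC = 0.7679.
So R1 = R2 · (V_DC/V_out − 1) = 17.6 × (16.8/12.9 − 1) = 17.6 × 0.3023 = 5.321 Ω.

R1 ≈ 5.32 Ω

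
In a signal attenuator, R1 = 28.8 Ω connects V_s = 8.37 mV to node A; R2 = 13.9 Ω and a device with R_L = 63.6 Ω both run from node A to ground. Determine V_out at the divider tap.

V_out ≈ 2.37 mV

R2 ‖ R_L = (13.9 × 63.6)/(13.9 + 63.6) = 11.41 Ω.
Now apply the divider: V_out = 8.37 × 0.2837 = 2.375 mV.
(Unloaded it would be 2.72 mV; the load pulls it down.)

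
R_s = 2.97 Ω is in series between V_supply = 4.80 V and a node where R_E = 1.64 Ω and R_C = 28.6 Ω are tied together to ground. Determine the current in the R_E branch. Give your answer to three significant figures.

I ≈ 1.00 A

Combine the parallel branches: R_p = (1/1.64 + 1/28.6)⁻¹ = 1.551 Ω.
V_A by voltage divider: V_A = 4.80 × 1.551/(2.97 + 1.551) = 1.647 V.
Branch current I = V_A/R_E = 1.647/1.64 = 1.004 A.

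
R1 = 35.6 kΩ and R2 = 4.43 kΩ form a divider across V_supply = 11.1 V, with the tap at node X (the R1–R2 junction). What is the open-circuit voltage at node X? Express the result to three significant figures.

V_th ≈ 1.23 V

With X open, the divider is unloaded: V_th = 11.1 × 4.43/40.03 = 1.228 V.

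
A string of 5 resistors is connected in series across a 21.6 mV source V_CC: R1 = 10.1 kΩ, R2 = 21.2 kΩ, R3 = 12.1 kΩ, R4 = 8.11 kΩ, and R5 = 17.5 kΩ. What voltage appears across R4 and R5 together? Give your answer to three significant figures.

ΣR = 10.1 + 21.2 + 12.1 + 8.11 + 17.5 = 69.01 kΩ.
R_{R4..R5} = 8.11 + 17.5 = 25.61 kΩ.
V = V_CC · R/ΣR = 21.6 × 0.3711 = 8.016 mV.

V ≈ 8.02 mV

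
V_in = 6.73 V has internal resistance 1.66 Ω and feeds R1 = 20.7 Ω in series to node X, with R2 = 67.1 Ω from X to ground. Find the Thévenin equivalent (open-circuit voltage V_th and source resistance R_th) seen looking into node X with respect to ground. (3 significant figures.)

R1' = 1.66 + 20.7 = 22.36 Ω (source resistance + R1).
Open-circuit (no load on X): V_th = V_in · R2/(R1' + R2) = 6.73 × 67.1/(22.36 + 67.1) = 5.048 V.
Looking into X with the source shorted: R_th = R1'·R2/(R1'+R2) = 22.36 × 67.1/89.46 = 16.77 Ω.

V_th ≈ 5.05 V, R_th ≈ 16.8 Ω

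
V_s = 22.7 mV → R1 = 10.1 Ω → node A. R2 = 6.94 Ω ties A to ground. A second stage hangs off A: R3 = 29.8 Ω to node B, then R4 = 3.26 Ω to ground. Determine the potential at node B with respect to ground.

Looking into the second stage from A: R3 + R4 = 33.06 Ω appears in parallel with R2.
R2 ‖ (R3+R4) = 5.736 Ω.
So V_A = 22.7 × 0.3622 = 8.222 mV.
V_B = V_A × 0.09861 = 0.8108 mV.

V_B ≈ 0.811 mV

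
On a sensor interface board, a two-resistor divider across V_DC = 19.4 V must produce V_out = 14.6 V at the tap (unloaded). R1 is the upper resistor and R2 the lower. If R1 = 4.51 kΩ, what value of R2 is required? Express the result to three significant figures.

V_out/V_DC = R2/(R1+R2) = 0.7526.
So R2 = R1 · V_out/(V_DC − V_out) = 4.51 × 14.6/(19.4 − 14.6) = 4.51 × 3.042 = 13.72 kΩ.

R2 ≈ 13.7 kΩ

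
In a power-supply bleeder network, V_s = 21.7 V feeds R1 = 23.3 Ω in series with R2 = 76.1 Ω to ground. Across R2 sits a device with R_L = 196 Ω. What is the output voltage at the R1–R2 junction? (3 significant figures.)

V_out ≈ 15.2 V

First combine the lower leg with the load: R2 ‖ R_L = 54.82 Ω.
Then V_out = V_s · R2'/(R1 + R2') = 21.7 × 54.82/78.12 = 15.23 V.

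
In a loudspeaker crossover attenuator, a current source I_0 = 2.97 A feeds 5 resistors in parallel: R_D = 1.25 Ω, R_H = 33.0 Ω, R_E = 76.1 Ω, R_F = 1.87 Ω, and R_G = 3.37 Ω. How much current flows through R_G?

ΣG = 1/1.25 + 1/33.0 + 1/76.1 + 1/1.87 + 1/3.37 = 1.675.
Current divider: I(R_G) = I_0 · G_k/ΣG = 2.97 × (0.2967/1.675) = 2.97 × 0.1772 = 0.5262 A.

I ≈ 0.526 A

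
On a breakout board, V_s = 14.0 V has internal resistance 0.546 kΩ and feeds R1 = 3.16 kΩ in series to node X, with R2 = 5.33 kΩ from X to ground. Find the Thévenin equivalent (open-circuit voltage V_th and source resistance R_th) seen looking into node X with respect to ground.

R1' = 0.546 + 3.16 = 3.706 kΩ (source resistance + R1).
Open-circuit (no load on X): V_th = V_s · R2/(R1' + R2) = 14.0 × 5.33/(3.706 + 5.33) = 8.258 V.
Looking into X with the source shorted: R_th = R1'·R2/(R1'+R2) = 3.706 × 5.33/9.036 = 2.186 kΩ.

V_th ≈ 8.26 V, R_th ≈ 2.19 kΩ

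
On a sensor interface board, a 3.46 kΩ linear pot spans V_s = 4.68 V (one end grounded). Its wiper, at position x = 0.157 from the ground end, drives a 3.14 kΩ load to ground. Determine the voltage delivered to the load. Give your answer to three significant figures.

V_out ≈ 0.641 V

Split the track: R_lower = x·R_p = 0.5432 kΩ, R_upper = (1−x)·R_p = 2.917 kΩ.
(x·R_p) ‖ R_L = 0.4631 kΩ.
Then V_out = V_s · 0.4631/(2.917 + 0.4631) = 0.6412 V.
(Unloaded: V_out = x·V_s = 0.735 V.)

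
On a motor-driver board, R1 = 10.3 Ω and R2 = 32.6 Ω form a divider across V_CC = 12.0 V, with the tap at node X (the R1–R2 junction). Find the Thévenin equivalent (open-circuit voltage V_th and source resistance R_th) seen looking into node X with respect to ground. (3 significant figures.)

Open-circuit (no load on X): V_th = V_CC · R2/(R1 + R2) = 12.0 × 32.6/(10.30 + 32.6) = 9.119 V.
With V_CC suppressed (replaced by a short), R_th = R1 ‖ R2 = (10.30 × 32.6)/(10.30 + 32.6) = 7.827 Ω.

V_th ≈ 9.12 V, R_th ≈ 7.83 Ω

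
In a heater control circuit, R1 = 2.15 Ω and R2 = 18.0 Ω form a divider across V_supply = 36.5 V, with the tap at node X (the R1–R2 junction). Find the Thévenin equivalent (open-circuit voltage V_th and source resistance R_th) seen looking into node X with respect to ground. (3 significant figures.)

V_th ≈ 32.6 V, R_th ≈ 1.92 Ω

V_th is the unloaded tap voltage: V_supply · R2/(R1+R2) = 36.5 × 0.8933 = 32.61 V.
Zeroing V_supply shorts the top of R1 to ground, so R_th = R1 ‖ R2 = 1.921 Ω.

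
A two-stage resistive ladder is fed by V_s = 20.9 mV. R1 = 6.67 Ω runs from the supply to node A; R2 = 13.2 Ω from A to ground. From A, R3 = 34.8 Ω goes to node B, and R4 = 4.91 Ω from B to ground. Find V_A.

V_A ≈ 12.5 mV

Looking into the second stage from A: R3 + R4 = 39.71 Ω appears in parallel with R2.
Effective lower resistance at A: R2 ‖ 39.71 = 9.907 Ω.
V_A = 20.9 × 9.907/(6.67 + 9.907) = 12.49 mV.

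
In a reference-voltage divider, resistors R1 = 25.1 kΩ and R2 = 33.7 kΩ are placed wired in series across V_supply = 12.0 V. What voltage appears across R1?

V ≈ 5.12 V

ΣR = 25.1 + 33.7 = 58.80 kΩ.
Voltage divider: V = V_supply · (25.10 / 58.80) = 12.0 × 0.4269 = 5.122 V.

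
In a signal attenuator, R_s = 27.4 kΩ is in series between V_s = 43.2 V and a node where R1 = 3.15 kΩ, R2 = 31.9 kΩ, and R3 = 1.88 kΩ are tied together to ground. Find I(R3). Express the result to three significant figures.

I ≈ 0.914 mA

Equivalent of the parallel group: R_p = 1.135 kΩ.
V_A = 43.2 × 1.135/28.54 = 1.719 V.
Branch current I = V_A/R3 = 1.719/1.88 = 0.9143 mA.
(Check via current divider: I_total = 1.514 mA; share G_k/ΣG = 0.6040 → same result.)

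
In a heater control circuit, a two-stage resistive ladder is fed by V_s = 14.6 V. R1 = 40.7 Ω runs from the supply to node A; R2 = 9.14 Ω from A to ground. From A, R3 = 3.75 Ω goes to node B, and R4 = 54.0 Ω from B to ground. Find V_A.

Looking into the second stage from A: R3 + R4 = 57.75 Ω appears in parallel with R2.
R2 ‖ (R3+R4) = 7.891 Ω.
First divider: V_A = V_s · 7.891/(40.7 + 7.891) = 2.371 V.

V_A ≈ 2.37 V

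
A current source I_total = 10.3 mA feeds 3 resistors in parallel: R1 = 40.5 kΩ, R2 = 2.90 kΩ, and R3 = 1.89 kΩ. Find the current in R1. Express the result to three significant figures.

Total conductance ΣG = 1/40.5 + 1/2.90 + 1/1.89 = 0.8986 (units of 1/kΩ).
By the current-divider rule, I = I_total · G_k/ΣG = 10.3 × 0.02748 = 0.2830 mA.

I ≈ 0.283 mA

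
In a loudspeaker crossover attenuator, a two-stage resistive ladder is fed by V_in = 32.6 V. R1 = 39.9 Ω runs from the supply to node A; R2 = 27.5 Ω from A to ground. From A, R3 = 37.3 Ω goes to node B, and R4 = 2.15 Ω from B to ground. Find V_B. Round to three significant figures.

The second stage (R3 + R4 = 39.45 Ω) loads node A in parallel with R2.
Effective lower resistance at A: R2 ‖ 39.45 = 16.20 Ω.
V_A = 32.6 × 16.20/(39.9 + 16.20) = 9.416 V.
Stage 2 is unloaded, so V_B = V_A · R4/(R3+R4) = 9.416 × 2.15/39.45 = 0.5131 V.

V_B ≈ 0.513 V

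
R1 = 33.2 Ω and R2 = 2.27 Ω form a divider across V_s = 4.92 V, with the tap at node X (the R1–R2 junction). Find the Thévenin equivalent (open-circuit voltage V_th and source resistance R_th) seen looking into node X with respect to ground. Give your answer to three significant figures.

V_th ≈ 0.315 V, R_th ≈ 2.12 Ω

V_th is the unloaded tap voltage: V_s · R2/(R1+R2) = 4.92 × 0.06400 = 0.3149 V.
With V_s suppressed (replaced by a short), R_th = R1 ‖ R2 = (33.20 × 2.27)/(33.20 + 2.27) = 2.125 Ω.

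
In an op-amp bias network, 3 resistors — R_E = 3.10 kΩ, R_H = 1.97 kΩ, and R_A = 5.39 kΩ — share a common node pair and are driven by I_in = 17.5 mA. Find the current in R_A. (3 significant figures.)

Total conductance ΣG = 1/3.10 + 1/1.97 + 1/5.39 = 1.016 (units of 1/kΩ).
By the current-divider rule, I = I_in · G_k/ΣG = 17.5 × 0.1827 = 3.196 mA.

I ≈ 3.20 mA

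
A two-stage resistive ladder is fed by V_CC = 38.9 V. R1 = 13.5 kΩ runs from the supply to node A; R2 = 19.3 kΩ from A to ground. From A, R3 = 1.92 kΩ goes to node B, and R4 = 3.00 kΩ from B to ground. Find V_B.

V_B ≈ 5.34 V

Node A sees R2 in parallel with the series input of stage 2, R3 + R4 = 4.920 kΩ.
R2 ‖ (R3+R4) = 3.921 kΩ.
V_A = 38.9 × 3.921/(13.5 + 3.921) = 8.755 V.
Then the unloaded second divider: V_B = V_A × R4/(R3+R4) = 8.755 × 0.6098 = 5.338 V.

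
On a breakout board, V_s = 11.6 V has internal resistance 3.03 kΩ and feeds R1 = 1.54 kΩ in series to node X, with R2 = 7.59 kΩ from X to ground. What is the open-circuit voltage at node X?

R1' = 3.03 + 1.54 = 4.570 kΩ (source resistance + R1).
V_th is the unloaded tap voltage: V_s · R2/(R1'+R2) = 11.6 × 0.6242 = 7.240 V.

V_th ≈ 7.24 V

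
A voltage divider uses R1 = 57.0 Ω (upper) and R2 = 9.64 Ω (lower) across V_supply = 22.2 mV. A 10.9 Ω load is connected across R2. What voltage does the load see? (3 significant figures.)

V_out ≈ 1.83 mV

The load sits in parallel with R2, giving an effective lower resistance R2' = R2·R_L/(R2+R_L) = 5.116 Ω.
Then V_out = V_supply · R2'/(R1 + R2') = 22.2 × 5.116/62.12 = 1.828 mV.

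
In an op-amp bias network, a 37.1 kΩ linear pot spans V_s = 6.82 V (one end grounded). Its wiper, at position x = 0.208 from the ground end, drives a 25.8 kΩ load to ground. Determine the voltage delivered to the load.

Lower segment x·R_p = 7.717 kΩ; upper segment (1−x)·R_p = 29.38 kΩ.
(x·R_p) ‖ R_L = 5.940 kΩ.
V_out = 6.82 × 5.940/(29.38 + 5.940) = 1.147 V.

V_out ≈ 1.15 V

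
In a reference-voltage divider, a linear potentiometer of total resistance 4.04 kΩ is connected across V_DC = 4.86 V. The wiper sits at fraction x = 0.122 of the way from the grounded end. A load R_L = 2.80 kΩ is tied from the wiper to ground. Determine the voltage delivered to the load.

Lower segment x·R_p = 0.4929 kΩ; upper segment (1−x)·R_p = 3.547 kΩ.
(x·R_p) ‖ R_L = 0.4191 kΩ.
Then V_out = V_DC · 0.4191/(3.547 + 0.4191) = 0.5135 V.
(Unloaded: V_out = x·V_DC = 0.593 V.)

V_out ≈ 0.514 V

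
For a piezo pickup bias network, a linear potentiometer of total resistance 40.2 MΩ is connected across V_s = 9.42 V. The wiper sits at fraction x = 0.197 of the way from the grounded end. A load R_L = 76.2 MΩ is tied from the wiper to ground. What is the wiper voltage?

Split the track: R_lower = x·R_p = 7.919 MΩ, R_upper = (1−x)·R_p = 32.28 MΩ.
R_L loads the lower segment: effective lower R = 7.174 MΩ.
Loaded-divider output: V_out = 9.42 × 0.1818 = 1.713 V.

V_out ≈ 1.71 V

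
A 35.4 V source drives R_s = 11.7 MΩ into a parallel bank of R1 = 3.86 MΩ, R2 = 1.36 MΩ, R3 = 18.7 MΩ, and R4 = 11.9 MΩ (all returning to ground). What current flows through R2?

I ≈ 1.83 µA

Parallel bank: R_p = 1/(1/3.86 + 1/1.36 + 1/18.7 + 1/11.9) = 0.8835 MΩ.
V_A = 35.4 × 0.8835/12.58 = 2.485 V.
Branch current I = V_A/R2 = 2.485/1.36 = 1.828 µA.
(Check via current divider: I_total = 2.813 µA; share G_k/ΣG = 0.6496 → same result.)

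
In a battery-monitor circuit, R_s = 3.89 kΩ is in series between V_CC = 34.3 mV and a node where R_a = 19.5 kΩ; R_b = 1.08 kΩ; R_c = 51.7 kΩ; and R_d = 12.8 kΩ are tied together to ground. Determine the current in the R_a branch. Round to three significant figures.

Parallel bank: R_p = 1/(1/19.5 + 1/1.08 + 1/51.7 + 1/12.8) = 0.9305 kΩ.
V_A = 34.3 × 0.9305/4.821 = 6.621 mV.
Branch current I = V_A/R_a = 6.621/19.5 = 0.3395 µA.

I ≈ 0.340 µA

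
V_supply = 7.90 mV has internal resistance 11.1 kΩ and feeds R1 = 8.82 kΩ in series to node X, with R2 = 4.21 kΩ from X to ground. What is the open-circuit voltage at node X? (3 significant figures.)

R1' = 11.1 + 8.82 = 19.92 kΩ (source resistance + R1).
With X open, the divider is unloaded: V_th = 7.90 × 4.21/24.13 = 1.378 mV.

V_th ≈ 1.38 mV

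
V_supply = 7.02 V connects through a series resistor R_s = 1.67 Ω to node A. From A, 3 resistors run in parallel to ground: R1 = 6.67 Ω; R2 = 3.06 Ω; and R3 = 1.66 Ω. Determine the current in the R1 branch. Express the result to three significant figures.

I ≈ 0.376 A

Combine the parallel branches: R_p = (1/6.67 + 1/3.06 + 1/1.66)⁻¹ = 0.9267 Ω.
V_A = 7.02 × 0.9267/2.597 = 2.505 V.
Branch current I = V_A/R1 = 2.505/6.67 = 0.3756 A.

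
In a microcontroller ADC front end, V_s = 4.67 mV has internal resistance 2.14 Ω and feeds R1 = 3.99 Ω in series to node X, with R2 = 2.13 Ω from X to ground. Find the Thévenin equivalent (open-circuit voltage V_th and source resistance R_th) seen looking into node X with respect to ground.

R1' = 2.14 + 3.99 = 6.130 Ω (source resistance + R1).
V_th is the unloaded tap voltage: V_s · R2/(R1'+R2) = 4.67 × 0.2579 = 1.204 mV.
Zeroing V_s shorts the top of R1' to ground, so R_th = R1' ‖ R2 = 1.581 Ω.

V_th ≈ 1.20 mV, R_th ≈ 1.58 Ω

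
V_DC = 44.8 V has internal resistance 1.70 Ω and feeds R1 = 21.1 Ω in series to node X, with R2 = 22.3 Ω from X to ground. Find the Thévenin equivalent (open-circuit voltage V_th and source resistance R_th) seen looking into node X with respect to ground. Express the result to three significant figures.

R1' = 1.70 + 21.1 = 22.80 Ω (source resistance + R1).
Open-circuit (no load on X): V_th = V_DC · R2/(R1' + R2) = 44.8 × 22.3/(22.80 + 22.3) = 22.15 V.
With V_DC suppressed (replaced by a short), R_th = R1' ‖ R2 = (22.80 × 22.3)/(22.80 + 22.3) = 11.27 Ω.

V_th ≈ 22.2 V, R_th ≈ 11.3 Ω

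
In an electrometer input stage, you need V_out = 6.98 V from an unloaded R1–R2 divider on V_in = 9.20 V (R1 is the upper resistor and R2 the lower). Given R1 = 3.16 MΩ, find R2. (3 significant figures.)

R2 ≈ 9.94 MΩ

V_out/V_in = R2/(R1+R2) = 0.7587.
R2 = R1 · 0.7587/(1 − 0.7587) = 9.935 MΩ.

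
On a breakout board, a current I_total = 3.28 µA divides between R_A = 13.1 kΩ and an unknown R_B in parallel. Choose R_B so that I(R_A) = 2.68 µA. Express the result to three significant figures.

In a two-way split, I_A/I_total = R_B/(R_A + R_B).
With f = 0.8171, R_B = R_A · f/(1−f) = 13.1 × 4.467 = 58.51 kΩ.

R_B ≈ 58.5 kΩ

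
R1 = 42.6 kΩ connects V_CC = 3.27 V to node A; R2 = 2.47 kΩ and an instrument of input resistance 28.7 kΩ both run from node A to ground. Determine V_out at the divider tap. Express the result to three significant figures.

V_out ≈ 0.166 V

First combine the lower leg with the load: R2 ‖ R_L = 2.274 kΩ.
Then V_out = V_CC · R2'/(R1 + R2') = 3.27 × 2.274/44.87 = 0.1657 V.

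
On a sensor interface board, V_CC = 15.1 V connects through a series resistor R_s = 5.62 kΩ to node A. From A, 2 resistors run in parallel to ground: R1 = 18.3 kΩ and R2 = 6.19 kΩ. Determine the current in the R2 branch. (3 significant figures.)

Combine the parallel branches: R_p = (1/18.3 + 1/6.19)⁻¹ = 4.625 kΩ.
V_A by voltage divider: V_A = 15.1 × 4.625/(5.62 + 4.625) = 6.817 V.
Branch current I = V_A/R2 = 6.817/6.19 = 1.101 mA.

I ≈ 1.10 mA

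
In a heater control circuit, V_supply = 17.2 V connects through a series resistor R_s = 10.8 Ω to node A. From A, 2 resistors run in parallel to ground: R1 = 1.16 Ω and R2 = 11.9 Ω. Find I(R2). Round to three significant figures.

I ≈ 0.129 A

Combine the parallel branches: R_p = (1/1.16 + 1/11.9)⁻¹ = 1.057 Ω.
V_A by voltage divider: V_A = 17.2 × 1.057/(10.8 + 1.057) = 1.533 V.
Branch current I = V_A/R2 = 1.533/11.9 = 0.1288 A.
(Check via current divider: I_total = 1.451 A; share G_k/ΣG = 0.08882 → same result.)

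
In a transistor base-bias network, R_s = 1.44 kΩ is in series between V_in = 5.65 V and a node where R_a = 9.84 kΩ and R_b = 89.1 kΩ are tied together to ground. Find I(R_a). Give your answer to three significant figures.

I ≈ 0.494 mA

Combine the parallel branches: R_p = (1/9.84 + 1/89.1)⁻¹ = 8.861 kΩ.
V_A by voltage divider: V_A = 5.65 × 8.861/(1.44 + 8.861) = 4.860 V.
Branch current I = V_A/R_a = 4.860/9.84 = 0.4939 mA.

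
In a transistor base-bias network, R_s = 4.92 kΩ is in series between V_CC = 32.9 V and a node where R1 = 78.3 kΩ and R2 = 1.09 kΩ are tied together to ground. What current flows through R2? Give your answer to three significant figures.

I ≈ 5.41 mA

Combine the parallel branches: R_p = (1/78.3 + 1/1.09)⁻¹ = 1.075 kΩ.
V_A = 32.9 × 1.075/5.995 = 5.900 V.
I(R2) = V_A / R2 = 5.900/1.09 = 5.413 mA.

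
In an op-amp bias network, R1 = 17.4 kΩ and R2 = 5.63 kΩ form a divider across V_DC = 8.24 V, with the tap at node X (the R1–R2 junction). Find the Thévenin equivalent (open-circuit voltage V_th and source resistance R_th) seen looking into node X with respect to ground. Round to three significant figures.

V_th ≈ 2.01 V, R_th ≈ 4.25 kΩ

Open-circuit (no load on X): V_th = V_DC · R2/(R1 + R2) = 8.24 × 5.63/(17.40 + 5.63) = 2.014 V.
With V_DC suppressed (replaced by a short), R_th = R1 ‖ R2 = (17.40 × 5.63)/(17.40 + 5.63) = 4.254 kΩ.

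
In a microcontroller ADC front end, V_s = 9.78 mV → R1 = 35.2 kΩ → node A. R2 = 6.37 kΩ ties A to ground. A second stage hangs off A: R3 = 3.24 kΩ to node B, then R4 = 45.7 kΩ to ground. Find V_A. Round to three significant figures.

Node A sees R2 in parallel with the series input of stage 2, R3 + R4 = 48.94 kΩ.
Effective lower resistance at A: R2 ‖ 48.94 = 5.636 kΩ.
So V_A = 9.78 × 0.1380 = 1.350 mV.

V_A ≈ 1.35 mV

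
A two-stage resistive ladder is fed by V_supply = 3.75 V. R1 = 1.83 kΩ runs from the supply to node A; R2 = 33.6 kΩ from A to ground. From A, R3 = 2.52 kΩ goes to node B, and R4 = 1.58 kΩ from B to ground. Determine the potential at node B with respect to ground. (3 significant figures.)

V_B ≈ 0.963 V

The second stage (R3 + R4 = 4.100 kΩ) loads node A in parallel with R2.
Effective lower resistance at A: R2 ‖ 4.100 = 3.654 kΩ.
So V_A = 3.75 × 0.6663 = 2.499 V.
V_B = V_A × 0.3854 = 0.9629 V.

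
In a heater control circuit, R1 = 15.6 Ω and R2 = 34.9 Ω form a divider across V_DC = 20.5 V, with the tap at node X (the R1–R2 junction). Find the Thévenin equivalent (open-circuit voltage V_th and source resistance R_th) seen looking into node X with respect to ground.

V_th ≈ 14.2 V, R_th ≈ 10.8 Ω

Open-circuit (no load on X): V_th = V_DC · R2/(R1 + R2) = 20.5 × 34.9/(15.60 + 34.9) = 14.17 V.
Looking into X with the source shorted: R_th = R1·R2/(R1+R2) = 15.60 × 34.9/50.50 = 10.78 Ω.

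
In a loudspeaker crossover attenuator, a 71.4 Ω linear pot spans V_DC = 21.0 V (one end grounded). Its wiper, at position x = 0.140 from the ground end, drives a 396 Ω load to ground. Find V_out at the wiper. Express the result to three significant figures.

The pot divides into 61.40 Ω above the wiper and 9.996 Ω below.
Lower segment in parallel with the load: 9.996 ‖ 396 = 9.750 Ω.
Loaded-divider output: V_out = 21.0 × 0.1370 = 2.878 V.

V_out ≈ 2.88 V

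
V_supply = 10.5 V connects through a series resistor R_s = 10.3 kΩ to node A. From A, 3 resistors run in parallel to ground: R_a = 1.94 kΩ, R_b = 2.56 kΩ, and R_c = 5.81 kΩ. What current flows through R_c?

Equivalent of the parallel group: R_p = 0.9275 kΩ.
Node voltage V_A = V_supply · R_p/(R_s + R_p) = 10.5 × 0.08261 = 0.8674 V.
Branch current I = V_A/R_c = 0.8674/5.81 = 0.1493 mA.

I ≈ 0.149 mA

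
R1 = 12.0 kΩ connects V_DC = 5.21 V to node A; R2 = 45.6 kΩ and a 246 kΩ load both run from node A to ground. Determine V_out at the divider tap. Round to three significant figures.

V_out ≈ 3.97 V

The load sits in parallel with R2, giving an effective lower resistance R2' = R2·R_L/(R2+R_L) = 38.47 kΩ.
Now apply the divider: V_out = 5.21 × 0.7622 = 3.971 V.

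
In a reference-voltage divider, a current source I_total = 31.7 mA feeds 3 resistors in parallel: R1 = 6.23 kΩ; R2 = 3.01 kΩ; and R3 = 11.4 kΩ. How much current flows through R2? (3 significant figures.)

Total conductance ΣG = 1/6.23 + 1/3.01 + 1/11.4 = 0.5805 (units of 1/kΩ).
By the current-divider rule, I = I_total · G_k/ΣG = 31.7 × 0.5724 = 18.14 mA.

I ≈ 18.1 mA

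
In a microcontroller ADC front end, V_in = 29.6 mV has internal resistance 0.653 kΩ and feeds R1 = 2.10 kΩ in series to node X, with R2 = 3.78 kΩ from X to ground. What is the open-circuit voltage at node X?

R1' = 0.653 + 2.10 = 2.753 kΩ (source resistance + R1).
V_th is the unloaded tap voltage: V_in · R2/(R1'+R2) = 29.6 × 0.5786 = 17.13 mV.

V_th ≈ 17.1 mV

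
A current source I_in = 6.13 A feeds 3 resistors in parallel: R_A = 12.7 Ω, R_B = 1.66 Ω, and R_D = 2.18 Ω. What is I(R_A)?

Conductances: ΣG = 1/12.7 + 1/1.66 + 1/2.18 = 1.140 (1/Ω).
R_A takes the fraction G_k/ΣG = 0.07874/1.140 = 0.06908, so I = 6.13 × 0.06908 = 0.4235 A.

I ≈ 0.423 A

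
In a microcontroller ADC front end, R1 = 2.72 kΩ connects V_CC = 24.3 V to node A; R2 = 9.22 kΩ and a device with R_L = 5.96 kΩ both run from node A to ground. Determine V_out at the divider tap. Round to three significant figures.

First combine the lower leg with the load: R2 ‖ R_L = 3.620 kΩ.
Then V_out = V_CC · R2'/(R1 + R2') = 24.3 × 3.620/6.340 = 13.87 V.
(Unloaded it would be 18.8 V; the load pulls it down.)

V_out ≈ 13.9 V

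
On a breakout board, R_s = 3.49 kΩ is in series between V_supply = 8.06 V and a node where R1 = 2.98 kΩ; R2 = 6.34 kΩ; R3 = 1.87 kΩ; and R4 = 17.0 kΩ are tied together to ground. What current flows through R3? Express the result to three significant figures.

Parallel bank: R_p = 1/(1/2.98 + 1/6.34 + 1/1.87 + 1/17.0) = 0.9201 kΩ.
V_A by voltage divider: V_A = 8.06 × 0.9201/(3.49 + 0.9201) = 1.682 V.
I(R3) = V_A / R3 = 1.682/1.87 = 0.8992 mA.

I ≈ 0.899 mA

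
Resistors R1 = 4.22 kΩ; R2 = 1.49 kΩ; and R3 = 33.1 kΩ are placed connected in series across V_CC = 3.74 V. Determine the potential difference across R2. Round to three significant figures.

Total series resistance ΣR = 4.22 + 1.49 + 33.1 = 38.81 kΩ.
V = V_CC · R/ΣR = 3.74 × 0.03839 = 0.1436 V.

V ≈ 0.144 V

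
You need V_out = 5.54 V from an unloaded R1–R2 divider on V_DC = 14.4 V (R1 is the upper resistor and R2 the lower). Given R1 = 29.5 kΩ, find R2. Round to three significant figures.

The divider ratio is R2/(R1+R2) = 5.54/14.4 = 0.3847.
R2 = R1 · 0.3847/(1 − 0.3847) = 18.45 kΩ.

R2 ≈ 18.4 kΩ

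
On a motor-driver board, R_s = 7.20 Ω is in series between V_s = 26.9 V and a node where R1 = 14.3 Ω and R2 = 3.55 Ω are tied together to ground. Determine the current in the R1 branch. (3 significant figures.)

Parallel bank: R_p = 1/(1/14.3 + 1/3.55) = 2.844 Ω.
V_A = 26.9 × 2.844/10.04 = 7.617 V.
Branch current I = V_A/R1 = 7.617/14.3 = 0.5326 A.

I ≈ 0.533 A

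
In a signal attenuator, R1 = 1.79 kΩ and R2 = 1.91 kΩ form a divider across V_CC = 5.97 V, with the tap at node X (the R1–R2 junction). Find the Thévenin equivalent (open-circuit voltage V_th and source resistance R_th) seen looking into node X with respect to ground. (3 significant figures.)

Open-circuit (no load on X): V_th = V_CC · R2/(R1 + R2) = 5.97 × 1.91/(1.790 + 1.91) = 3.082 V.
Looking into X with the source shorted: R_th = R1·R2/(R1+R2) = 1.790 × 1.91/3.700 = 0.9240 kΩ.

V_th ≈ 3.08 V, R_th ≈ 0.924 kΩ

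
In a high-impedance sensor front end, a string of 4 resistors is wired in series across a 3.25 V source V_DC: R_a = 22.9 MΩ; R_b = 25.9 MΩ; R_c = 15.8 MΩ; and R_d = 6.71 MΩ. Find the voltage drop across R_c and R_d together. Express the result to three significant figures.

V ≈ 1.03 V

ΣR = 22.9 + 25.9 + 15.8 + 6.71 = 71.31 MΩ.
R_{R_c..R_d} = 15.8 + 6.71 = 22.51 MΩ.
By the voltage-divider rule, V = 3.25 × 22.51/71.31 = 1.026 V.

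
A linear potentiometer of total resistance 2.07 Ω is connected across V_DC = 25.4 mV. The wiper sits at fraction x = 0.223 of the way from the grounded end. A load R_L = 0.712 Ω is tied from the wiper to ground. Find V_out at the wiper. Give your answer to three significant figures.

V_out ≈ 3.77 mV

Lower segment x·R_p = 0.4616 Ω; upper segment (1−x)·R_p = 1.608 Ω.
(x·R_p) ‖ R_L = 0.2800 Ω.
V_out = 25.4 × 0.2800/(1.608 + 0.2800) = 3.767 mV.
(Unloaded: V_out = x·V_DC = 5.66 mV.)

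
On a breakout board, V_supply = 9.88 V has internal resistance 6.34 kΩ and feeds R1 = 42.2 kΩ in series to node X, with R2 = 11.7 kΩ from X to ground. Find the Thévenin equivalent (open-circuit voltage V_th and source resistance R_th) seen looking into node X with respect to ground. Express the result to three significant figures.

V_th ≈ 1.92 V, R_th ≈ 9.43 kΩ

R1' = 6.34 + 42.2 = 48.54 kΩ (source resistance + R1).
With X open, the divider is unloaded: V_th = 9.88 × 11.7/60.24 = 1.919 V.
Zeroing V_supply shorts the top of R1' to ground, so R_th = R1' ‖ R2 = 9.428 kΩ.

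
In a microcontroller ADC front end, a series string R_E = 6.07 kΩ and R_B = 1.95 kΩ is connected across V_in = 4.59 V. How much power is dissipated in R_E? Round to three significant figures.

P ≈ 1.99 mW

The common current is I = 4.59/8.020 = 0.5723 mA.
V(R_E) = I·R = 3.474 V; P = V·I = 3.474 × 0.5723 = 1.988 mW.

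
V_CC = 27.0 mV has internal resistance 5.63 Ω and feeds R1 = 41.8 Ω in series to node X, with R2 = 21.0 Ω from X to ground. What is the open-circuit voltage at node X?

R1' = 5.63 + 41.8 = 47.43 Ω (source resistance + R1).
V_th is the unloaded tap voltage: V_CC · R2/(R1'+R2) = 27.0 × 0.3069 = 8.286 mV.

V_th ≈ 8.29 mV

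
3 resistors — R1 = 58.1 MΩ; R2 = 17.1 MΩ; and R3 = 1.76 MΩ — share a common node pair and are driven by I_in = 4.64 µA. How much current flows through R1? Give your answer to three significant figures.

I ≈ 0.124 µA

Total conductance ΣG = 1/58.1 + 1/17.1 + 1/1.76 = 0.6439 (units of 1/MΩ).
R1 takes the fraction G_k/ΣG = 0.01721/0.6439 = 0.02673, so I = 4.64 × 0.02673 = 0.1240 µA.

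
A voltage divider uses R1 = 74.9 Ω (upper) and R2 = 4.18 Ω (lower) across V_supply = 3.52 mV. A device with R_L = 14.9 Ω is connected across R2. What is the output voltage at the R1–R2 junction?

The load sits in parallel with R2, giving an effective lower resistance R2' = R2·R_L/(R2+R_L) = 3.264 Ω.
Then V_out = V_supply · R2'/(R1 + R2') = 3.52 × 3.264/78.16 = 0.1470 mV.

V_out ≈ 0.147 mV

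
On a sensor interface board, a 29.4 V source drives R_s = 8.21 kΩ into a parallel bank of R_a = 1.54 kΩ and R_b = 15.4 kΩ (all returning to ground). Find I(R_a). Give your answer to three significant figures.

Combine the parallel branches: R_p = (1/1.54 + 1/15.4)⁻¹ = 1.400 kΩ.
V_A = 29.4 × 1.400/9.610 = 4.283 V.
Branch current I = V_A/R_a = 4.283/1.54 = 2.781 mA.

I ≈ 2.78 mA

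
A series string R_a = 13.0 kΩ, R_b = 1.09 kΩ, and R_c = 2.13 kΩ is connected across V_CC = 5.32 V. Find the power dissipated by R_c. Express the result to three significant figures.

P ≈ 0.229 mW

Series current I = V_CC/ΣR = 5.32/16.22 = 0.3280 mA.
P(R_c) = I²·R_c = (0.3280)² × 2.13 = 0.2291 mW.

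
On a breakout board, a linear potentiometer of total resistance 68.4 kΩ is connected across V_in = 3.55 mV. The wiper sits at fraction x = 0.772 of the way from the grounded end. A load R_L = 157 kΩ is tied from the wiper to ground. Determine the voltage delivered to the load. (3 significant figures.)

Split the track: R_lower = x·R_p = 52.80 kΩ, R_upper = (1−x)·R_p = 15.60 kΩ.
Lower segment in parallel with the load: 52.80 ‖ 157 = 39.51 kΩ.
V_out = 3.55 × 39.51/(15.60 + 39.51) = 2.545 mV.

V_out ≈ 2.55 mV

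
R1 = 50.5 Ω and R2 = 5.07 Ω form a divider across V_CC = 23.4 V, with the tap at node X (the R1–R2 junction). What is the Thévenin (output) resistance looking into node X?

Looking into X with the source shorted: R_th = R1·R2/(R1+R2) = 50.50 × 5.07/55.57 = 4.607 Ω.

R_th ≈ 4.61 Ω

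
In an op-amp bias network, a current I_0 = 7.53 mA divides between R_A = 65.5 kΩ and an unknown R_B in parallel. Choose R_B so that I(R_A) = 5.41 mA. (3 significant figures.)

In a two-way split, I_A/I_0 = R_B/(R_A + R_B).
5.41/7.53 = R_B/(R_A + R_B) → R_B = R_A · (0.7185)/(1 − 0.7185) = 65.5 × 2.552 = 167.1 kΩ.

R_B ≈ 167 kΩ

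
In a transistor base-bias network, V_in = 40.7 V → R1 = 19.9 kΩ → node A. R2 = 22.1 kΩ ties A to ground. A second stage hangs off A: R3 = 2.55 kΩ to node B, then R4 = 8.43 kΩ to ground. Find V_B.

Looking into the second stage from A: R3 + R4 = 10.98 kΩ appears in parallel with R2.
Effective lower resistance at A: R2 ‖ 10.98 = 7.335 kΩ.
V_A = 40.7 × 7.335/(19.9 + 7.335) = 10.96 V.
Then the unloaded second divider: V_B = V_A × R4/(R3+R4) = 10.96 × 0.7678 = 8.416 V.

V_B ≈ 8.42 V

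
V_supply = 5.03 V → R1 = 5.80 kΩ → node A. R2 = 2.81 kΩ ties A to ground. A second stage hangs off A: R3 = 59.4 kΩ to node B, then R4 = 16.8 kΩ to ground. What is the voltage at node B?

V_B ≈ 0.353 V

Looking into the second stage from A: R3 + R4 = 76.20 kΩ appears in parallel with R2.
R2 ‖ (R3+R4) = 2.710 kΩ.
V_A = 5.03 × 2.710/(5.80 + 2.710) = 1.602 V.
Stage 2 is unloaded, so V_B = V_A · R4/(R3+R4) = 1.602 × 16.8/76.20 = 0.3532 V.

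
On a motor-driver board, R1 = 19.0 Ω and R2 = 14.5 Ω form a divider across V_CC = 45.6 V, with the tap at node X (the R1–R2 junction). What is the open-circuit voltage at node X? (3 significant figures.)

Open-circuit (no load on X): V_th = V_CC · R2/(R1 + R2) = 45.6 × 14.5/(19.00 + 14.5) = 19.74 V.

V_th ≈ 19.7 V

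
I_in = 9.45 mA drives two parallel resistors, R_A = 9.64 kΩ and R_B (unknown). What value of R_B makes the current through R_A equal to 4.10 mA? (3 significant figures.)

R_B ≈ 7.39 kΩ

Two-branch current divider: I_A = I_in · R_B/(R_A + R_B).
With f = 0.4339, R_B = R_A · f/(1−f) = 9.64 × 0.7664 = 7.388 kΩ.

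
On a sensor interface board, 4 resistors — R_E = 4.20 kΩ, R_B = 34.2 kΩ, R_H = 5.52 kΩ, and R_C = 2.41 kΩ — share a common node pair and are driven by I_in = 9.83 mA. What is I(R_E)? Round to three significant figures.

I ≈ 2.71 mA

Total conductance ΣG = 1/4.20 + 1/34.2 + 1/5.52 + 1/2.41 = 0.8634 (units of 1/kΩ).
R_E takes the fraction G_k/ΣG = 0.2381/0.8634 = 0.2758, so I = 9.83 × 0.2758 = 2.711 mA.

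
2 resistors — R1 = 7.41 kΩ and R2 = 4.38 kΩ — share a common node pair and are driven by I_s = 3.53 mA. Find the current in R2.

For two parallel branches, I_k = I_s · (other R)/(sum of R).
I(R2) = 3.53 × 7.41/(7.41 + 4.38) = 3.53 × 0.6285 = 2.219 mA.

I ≈ 2.22 mA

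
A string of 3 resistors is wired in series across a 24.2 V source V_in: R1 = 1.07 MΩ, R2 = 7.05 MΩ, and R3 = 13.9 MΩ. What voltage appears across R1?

Series total: ΣR = 1.07 + 7.05 + 13.9 = 22.02 MΩ.
By the voltage-divider rule, V = 24.2 × 1.070/22.02 = 1.176 V.

V ≈ 1.18 V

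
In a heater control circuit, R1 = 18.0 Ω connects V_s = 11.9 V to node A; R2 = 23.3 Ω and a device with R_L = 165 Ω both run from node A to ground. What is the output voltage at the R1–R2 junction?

R2 ‖ R_L = (23.3 × 165)/(23.3 + 165) = 20.42 Ω.
Voltage divider with the loaded lower leg: V_out = 11.9 × 20.42/(18.0 + 20.42) = 11.9 × 0.5315 = 6.324 V.

V_out ≈ 6.32 V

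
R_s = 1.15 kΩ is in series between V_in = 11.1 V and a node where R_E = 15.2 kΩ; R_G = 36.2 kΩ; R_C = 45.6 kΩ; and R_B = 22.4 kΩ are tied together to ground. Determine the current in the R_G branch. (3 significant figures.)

I ≈ 0.259 mA

Equivalent of the parallel group: R_p = 6.251 kΩ.
V_A = 11.1 × 6.251/7.401 = 9.375 V.
I(R_G) = V_A / R_G = 9.375/36.2 = 0.2590 mA.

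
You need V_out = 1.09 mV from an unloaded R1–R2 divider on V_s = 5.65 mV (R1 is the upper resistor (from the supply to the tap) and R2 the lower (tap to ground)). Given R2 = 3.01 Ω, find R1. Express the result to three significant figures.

The divider ratio is R2/(R1+R2) = 1.09/5.65 = 0.1929.
Rearranging, R1 = R2·(1−k)/k = 3.01 × 4.183 = 12.59 Ω.

R1 ≈ 12.6 Ω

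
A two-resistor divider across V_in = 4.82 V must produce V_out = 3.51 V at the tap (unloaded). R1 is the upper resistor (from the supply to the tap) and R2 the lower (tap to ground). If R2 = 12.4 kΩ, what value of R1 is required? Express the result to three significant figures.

Required fraction k = V_out/V_in = 0.7282.
Rearranging, R1 = R2·(1−k)/k = 12.4 × 0.3732 = 4.628 kΩ.

R1 ≈ 4.63 kΩ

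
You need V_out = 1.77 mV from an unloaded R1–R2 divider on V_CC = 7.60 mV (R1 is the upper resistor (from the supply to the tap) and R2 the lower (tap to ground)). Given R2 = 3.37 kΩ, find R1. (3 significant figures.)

R1 ≈ 11.1 kΩ

Required fraction k = V_out/V_CC = 0.2329.
Rearranging, R1 = R2·(1−k)/k = 3.37 × 3.294 = 11.10 kΩ.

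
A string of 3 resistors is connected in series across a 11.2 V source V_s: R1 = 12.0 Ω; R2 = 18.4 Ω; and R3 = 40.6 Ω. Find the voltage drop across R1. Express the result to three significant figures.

ΣR = 12.0 + 18.4 + 40.6 = 71.00 Ω.
V = V_s · R/ΣR = 11.2 × 0.1690 = 1.893 V.

V ≈ 1.89 V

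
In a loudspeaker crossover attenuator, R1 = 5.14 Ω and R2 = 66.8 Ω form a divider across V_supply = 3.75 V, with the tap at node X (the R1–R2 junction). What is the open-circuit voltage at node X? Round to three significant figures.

V_th ≈ 3.48 V

V_th is the unloaded tap voltage: V_supply · R2/(R1+R2) = 3.75 × 0.9286 = 3.482 V.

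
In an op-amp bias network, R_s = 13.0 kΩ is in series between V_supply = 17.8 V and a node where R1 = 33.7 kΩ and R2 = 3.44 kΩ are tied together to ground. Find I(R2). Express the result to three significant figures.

Combine the parallel branches: R_p = (1/33.7 + 1/3.44)⁻¹ = 3.121 kΩ.
Node voltage V_A = V_supply · R_p/(R_s + R_p) = 17.8 × 0.1936 = 3.446 V.
I(R2) = V_A / R2 = 3.446/3.44 = 1.002 mA.

I ≈ 1.00 mA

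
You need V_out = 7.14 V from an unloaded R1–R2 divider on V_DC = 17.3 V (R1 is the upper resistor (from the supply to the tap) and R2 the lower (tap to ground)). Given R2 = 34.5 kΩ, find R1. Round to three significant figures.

R1 ≈ 49.1 kΩ

The divider ratio is R2/(R1+R2) = 7.14/17.3 = 0.4127.
Rearranging, R1 = R2·(1−k)/k = 34.5 × 1.423 = 49.09 kΩ.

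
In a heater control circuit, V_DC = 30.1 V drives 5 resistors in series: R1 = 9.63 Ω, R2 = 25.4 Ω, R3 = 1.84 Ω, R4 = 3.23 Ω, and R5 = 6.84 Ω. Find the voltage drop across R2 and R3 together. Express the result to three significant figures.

Series total: ΣR = 9.63 + 25.4 + 1.84 + 3.23 + 6.84 = 46.94 Ω.
R_{R2..R3} = 25.4 + 1.84 = 27.24 Ω.
By the voltage-divider rule, V = 30.1 × 27.24/46.94 = 17.47 V.

V ≈ 17.5 V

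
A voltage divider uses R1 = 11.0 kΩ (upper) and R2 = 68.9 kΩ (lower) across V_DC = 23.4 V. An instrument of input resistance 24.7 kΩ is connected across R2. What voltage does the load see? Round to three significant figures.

The load sits in parallel with R2, giving an effective lower resistance R2' = R2·R_L/(R2+R_L) = 18.18 kΩ.
Voltage divider with the loaded lower leg: V_out = 23.4 × 18.18/(11.0 + 18.18) = 23.4 × 0.6231 = 14.58 V.

V_out ≈ 14.6 V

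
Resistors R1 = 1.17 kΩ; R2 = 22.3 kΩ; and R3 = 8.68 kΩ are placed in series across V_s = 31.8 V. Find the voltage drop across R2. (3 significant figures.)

ΣR = 1.17 + 22.3 + 8.68 = 32.15 kΩ.
Voltage divider: V = V_s · (22.30 / 32.15) = 31.8 × 0.6936 = 22.06 V.

V ≈ 22.1 V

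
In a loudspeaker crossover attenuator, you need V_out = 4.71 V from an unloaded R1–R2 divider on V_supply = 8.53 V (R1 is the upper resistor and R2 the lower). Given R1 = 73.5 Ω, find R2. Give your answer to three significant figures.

V_out/V_supply = R2/(R1+R2) = 0.5522.
Rearranging, R2 = R1·k/(1−k) = 73.5 × 1.233 = 90.62 Ω.

R2 ≈ 90.6 Ω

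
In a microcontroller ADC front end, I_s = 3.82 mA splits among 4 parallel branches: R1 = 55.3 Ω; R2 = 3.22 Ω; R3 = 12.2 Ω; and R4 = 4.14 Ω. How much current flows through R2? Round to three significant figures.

ΣG = 1/55.3 + 1/3.22 + 1/12.2 + 1/4.14 = 0.6522.
Current divider: I(R2) = I_s · G_k/ΣG = 3.82 × (0.3106/0.6522) = 3.82 × 0.4762 = 1.819 mA.

I ≈ 1.82 mA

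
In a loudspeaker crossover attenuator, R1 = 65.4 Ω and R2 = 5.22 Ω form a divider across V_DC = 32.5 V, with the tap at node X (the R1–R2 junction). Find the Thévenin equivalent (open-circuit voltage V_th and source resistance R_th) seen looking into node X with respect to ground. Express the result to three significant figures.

V_th is the unloaded tap voltage: V_DC · R2/(R1+R2) = 32.5 × 0.07392 = 2.402 V.
With V_DC suppressed (replaced by a short), R_th = R1 ‖ R2 = (65.40 × 5.22)/(65.40 + 5.22) = 4.834 Ω.

V_th ≈ 2.40 V, R_th ≈ 4.83 Ω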